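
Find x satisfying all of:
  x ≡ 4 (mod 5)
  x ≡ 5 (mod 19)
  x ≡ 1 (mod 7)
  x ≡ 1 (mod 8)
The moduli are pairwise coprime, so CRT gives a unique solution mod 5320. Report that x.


Product of moduli M = 5 · 19 · 7 · 8 = 5320.
Merge one congruence at a time:
  Start: x ≡ 4 (mod 5).
  Combine with x ≡ 5 (mod 19); new modulus lcm = 95.
    Write x = 4 + 5·t and substitute into x ≡ 5 (mod 19): 5·t ≡ 5 − 4 = 1 (mod 19).
    The inverse of 5 mod 19 is 4 (since 5·4 = 20 = 1·19 + 1), so t ≡ 4·1 = 4 ≡ 4 (mod 19).
    Then x = 4 + 5·4 = 24, valid modulo lcm(5, 19) = 95: x ≡ 24 (mod 95).
  Combine with x ≡ 1 (mod 7); new modulus lcm = 665.
    Write x = 24 + 95·t and substitute into x ≡ 1 (mod 7): 95·t ≡ 1 − 24 = -23 (mod 7).
    Reduce coefficients mod 7: 4·t ≡ 5 (mod 7).
    The inverse of 4 mod 7 is 2 (since 4·2 = 8 = 1·7 + 1), so t ≡ 2·5 = 10 ≡ 3 (mod 7).
    Then x = 24 + 95·3 = 309, valid modulo lcm(95, 7) = 665: x ≡ 309 (mod 665).
  Combine with x ≡ 1 (mod 8); new modulus lcm = 5320.
    Write x = 309 + 665·t and substitute into x ≡ 1 (mod 8): 665·t ≡ 1 − 309 = -308 (mod 8).
    Reduce coefficients mod 8: 1·t ≡ 4 (mod 8).
    So t ≡ 4 (mod 8).
    Then x = 309 + 665·4 = 2969, valid modulo lcm(665, 8) = 5320: x ≡ 2969 (mod 5320).
Verify against each original: 2969 mod 5 = 4, 2969 mod 19 = 5, 2969 mod 7 = 1, 2969 mod 8 = 1.

x ≡ 2969 (mod 5320).


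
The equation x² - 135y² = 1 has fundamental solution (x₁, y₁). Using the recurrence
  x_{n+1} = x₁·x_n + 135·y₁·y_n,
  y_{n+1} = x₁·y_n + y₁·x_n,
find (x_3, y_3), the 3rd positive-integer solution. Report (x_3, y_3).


Step 1: Find the fundamental solution (x₁, y₁) of x² - 135y² = 1.
  Expand √135 as a continued fraction. a₀ = ⌊√135⌋ = 11; iterate m_{k+1} = d_k·a_k − m_k, d_{k+1} = (135 − m_{k+1}²)/d_k, a_{k+1} = ⌊(a₀ + m_{k+1})/d_{k+1}⌋ (starting m₀ = 0, d₀ = 1), with convergents p_k = a_k·p_{k-1} + p_{k-2}, q_k = a_k·q_{k-1} + q_{k-2} (p₋₁ = 1, q₋₁ = 0):
  k = 0: a₀ = 11; p₀/q₀ = 11/1; p₀² − 135·q₀² = 121 − 135 = -14.
  k = 1: m = 11, d = 14, a = ⌊(11 + 11)/14⌋ = 1; p/q = (1·11 + 1)/(1·1 + 0) = 12/1; p² − 135·q² = 144 − 135 = 9.
  k = 2: m = 3, d = 9, a = ⌊(11 + 3)/9⌋ = 1; p/q = (1·12 + 11)/(1·1 + 1) = 23/2; p² − 135·q² = 529 − 540 = -11.
  k = 3: m = 6, d = 11, a = ⌊(11 + 6)/11⌋ = 1; p/q = (1·23 + 12)/(1·2 + 1) = 35/3; p² − 135·q² = 1225 − 1215 = 10.
  k = 4: m = 5, d = 10, a = ⌊(11 + 5)/10⌋ = 1; p/q = (1·35 + 23)/(1·3 + 2) = 58/5; p² − 135·q² = 3364 − 3375 = -11.
  k = 5: m = 5, d = 11, a = ⌊(11 + 5)/11⌋ = 1; p/q = (1·58 + 35)/(1·5 + 3) = 93/8; p² − 135·q² = 8649 − 8640 = 9.
  k = 6: m = 6, d = 9, a = ⌊(11 + 6)/9⌋ = 1; p/q = (1·93 + 58)/(1·8 + 5) = 151/13; p² − 135·q² = 22801 − 22815 = -14.
  k = 7: m = 3, d = 14, a = ⌊(11 + 3)/14⌋ = 1; p/q = (1·151 + 93)/(1·13 + 8) = 244/21; p² − 135·q² = 59536 − 59535 = 1.
  The first convergent with p² − 135·q² = 1 gives the fundamental solution (x₁, y₁) = (244, 21).
Step 2: Apply the recurrence (x_{n+1}, y_{n+1}) = (x₁x_n + 135y₁y_n, x₁y_n + y₁x_n) repeatedly.
  From (x_1, y_1) = (244, 21): x_2 = 244·244 + 135·21·21 = 119071; y_2 = 244·21 + 21·244 = 10248.
  From (x_2, y_2) = (119071, 10248): x_3 = 244·119071 + 135·21·10248 = 58106404; y_3 = 244·10248 + 21·119071 = 5001003.
Step 3: Verify x_3² - 135·y_3² = 3376354185811216 - 3376354185811215 = 1 (should be 1). ✓

(x_1, y_1) = (244, 21); (x_3, y_3) = (58106404, 5001003).


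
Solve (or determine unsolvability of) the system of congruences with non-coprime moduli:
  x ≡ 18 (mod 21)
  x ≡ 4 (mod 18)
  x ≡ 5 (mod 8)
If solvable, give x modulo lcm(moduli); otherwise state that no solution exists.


Moduli 21, 18, 8 are not pairwise coprime, so CRT works modulo lcm(m_i) when all pairwise compatibility conditions hold.
Pairwise compatibility: gcd(m_i, m_j) must divide a_i - a_j for every pair.
Merge one congruence at a time:
  Start: x ≡ 18 (mod 21).
  Combine with x ≡ 4 (mod 18): gcd(21, 18) = 3, and 4 - 18 = -14 is NOT divisible by 3.
    ⇒ system is inconsistent (no integer solution).

No solution (the system is inconsistent).


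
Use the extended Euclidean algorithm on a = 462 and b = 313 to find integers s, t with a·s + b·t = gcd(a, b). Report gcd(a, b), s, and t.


Euclidean algorithm on (462, 313) — divide until remainder is 0:
  462 = 1 · 313 + 149
  313 = 2 · 149 + 15
  149 = 9 · 15 + 14
  15 = 1 · 14 + 1
  14 = 14 · 1 + 0
gcd(462, 313) = 1.
Track Bezout coefficients alongside the remainders: start with r₀ = 462 = a·1 + b·0 (s = 1, t = 0) and r₁ = 313 = a·0 + b·1 (s = 0, t = 1); each new remainder r_{k+1} = r_{k-1} − q_k·r_k inherits s_{k+1} = s_{k-1} − q_k·s_k, t_{k+1} = t_{k-1} − q_k·t_k, so r_k = a·s_k + b·t_k at every step:
  q = 1: r = 149, s = 1 − 1·0 = 1, t = 0 − 1·1 = -1  (check: 462·1 + 313·(-1) = 149)
  q = 2: r = 15, s = 0 − 2·1 = -2, t = 1 − 2·(-1) = 3  (check: 462·(-2) + 313·3 = 15)
  q = 9: r = 14, s = 1 − 9·(-2) = 19, t = -1 − 9·3 = -28  (check: 462·19 + 313·(-28) = 14)
  q = 1: r = 1, s = -2 − 1·19 = -21, t = 3 − 1·(-28) = 31  (check: 462·(-21) + 313·31 = 1)
The row with r = 1 (the gcd) gives the Bezout coefficients s = -21, t = 31.
Result: 462 · (-21) + 313 · (31) = 1.

gcd(462, 313) = 1; s = -21, t = 31 (check: 462·(-21) + 313·31 = 1).


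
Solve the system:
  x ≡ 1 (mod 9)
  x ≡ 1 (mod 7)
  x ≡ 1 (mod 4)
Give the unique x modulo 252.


Moduli 9, 7, 4 are pairwise coprime; by CRT there is a unique solution modulo M = 9 · 7 · 4 = 252.
Solve pairwise, accumulating the modulus:
  Start with x ≡ 1 (mod 9).
  Combine with x ≡ 1 (mod 7): since gcd(9, 7) = 1, we get a unique residue mod 63.
    Write x = 1 + 9·t and substitute into x ≡ 1 (mod 7): 9·t ≡ 1 − 1 = 0 (mod 7).
    Reduce coefficients mod 7: 2·t ≡ 0 (mod 7).
    The inverse of 2 mod 7 is 4 (since 2·4 = 8 = 1·7 + 1), so t ≡ 4·0 = 0 ≡ 0 (mod 7).
    Then x = 1 + 9·0 = 1, valid modulo lcm(9, 7) = 63: x ≡ 1 (mod 63).
  Combine with x ≡ 1 (mod 4): since gcd(63, 4) = 1, we get a unique residue mod 252.
    Write x = 1 + 63·t and substitute into x ≡ 1 (mod 4): 63·t ≡ 1 − 1 = 0 (mod 4).
    Reduce coefficients mod 4: 3·t ≡ 0 (mod 4).
    The inverse of 3 mod 4 is 3 (since 3·3 = 9 = 2·4 + 1), so t ≡ 3·0 = 0 ≡ 0 (mod 4).
    Then x = 1 + 63·0 = 1, valid modulo lcm(63, 4) = 252: x ≡ 1 (mod 252).
Verify: 1 mod 9 = 1 ✓, 1 mod 7 = 1 ✓, 1 mod 4 = 1 ✓.

x ≡ 1 (mod 252).


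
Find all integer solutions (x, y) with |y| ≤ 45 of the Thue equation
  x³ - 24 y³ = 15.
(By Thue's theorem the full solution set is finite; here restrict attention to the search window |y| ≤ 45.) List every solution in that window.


The equation is x³ - 24y³ = 15. For fixed y, x³ = 24·y³ + 15, so a solution requires the RHS to be a perfect cube.
Strategy: iterate y from -45 to 45, compute RHS = 24·y³ + 15, and check whether it is a (positive or negative) perfect cube.
Check small values of y:
  y = 0: RHS = 15 is not a perfect cube.
  y = 1: RHS = 39 is not a perfect cube.
  y = -1: RHS = -9 is not a perfect cube.
  y = 2: RHS = 207 is not a perfect cube.
  y = -2: RHS = -177 is not a perfect cube.
  y = 3: RHS = 663 is not a perfect cube.
  y = -3: RHS = -633 is not a perfect cube.
Continuing the search up to |y| = 45 finds no solutions either.
No (x, y) in the scanned range satisfies the equation.

No integer solutions with |y| ≤ 45.


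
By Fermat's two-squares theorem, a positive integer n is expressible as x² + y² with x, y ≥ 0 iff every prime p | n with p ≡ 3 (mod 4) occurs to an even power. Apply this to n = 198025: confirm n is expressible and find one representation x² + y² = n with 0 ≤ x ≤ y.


Step 1: Factor n = 198025 = 5^2 · 89^2.
Step 2: Check the mod-4 condition on each prime factor: 5 ≡ 1 (mod 4), exponent 2; 89 ≡ 1 (mod 4), exponent 2.
All primes ≡ 3 (mod 4) appear to even exponent (or don't appear), so by the two-squares theorem n IS expressible as a sum of two squares.
Step 3: Build a representation. Group n = k² · m with k = 5 and m = 89 · 89 = 7921 (a product of primes ≡ 1 (mod 4)); a representation of m scales to one of n via (k·x)² + (k·y)² = k²(x² + y²). Each prime p ≡ 1 (mod 4) is itself a sum of two squares; find a² by testing p − a² for a perfect square:
  89: 89 − 1² = 88, 89 − 2² = 85, 89 − 3² = 80, 89 − 4² = 73, 89 − 5² = 64 = 8² ⇒ 89 = 5² + 8².
  Combine using the Brahmagupta–Fibonacci identity (a² + b²)(c² + d²) = (ac − bd)² + (ad + bc)² = (ac + bd)² + (ad − bc)²:
  89 · 89 = 7921: from (5² + 8²)(5² + 8²), take (5·5 − 8·8, 5·8 + 8·5) = (25 − 64, 40 + 40) = (-39, 80); dropping signs (only squares matter) gives (39, 80); check 39² + 80² = 1521 + 6400 = 7921 ✓.
  Scale by k = 5: (5·39, 5·80) = (195, 400).
Step 4: Order so x ≤ y and verify: 195² + 400² = 38025 + 160000 = 198025 = n. ✓

n = 198025 = 195² + 400² (one valid representation with x ≤ y).


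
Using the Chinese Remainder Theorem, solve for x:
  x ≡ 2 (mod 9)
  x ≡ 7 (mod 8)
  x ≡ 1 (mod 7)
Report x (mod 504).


Moduli 9, 8, 7 are pairwise coprime; by CRT there is a unique solution modulo M = 9 · 8 · 7 = 504.
Solve pairwise, accumulating the modulus:
  Start with x ≡ 2 (mod 9).
  Combine with x ≡ 7 (mod 8): since gcd(9, 8) = 1, we get a unique residue mod 72.
    Write x = 2 + 9·t and substitute into x ≡ 7 (mod 8): 9·t ≡ 7 − 2 = 5 (mod 8).
    Reduce coefficients mod 8: 1·t ≡ 5 (mod 8).
    So t ≡ 5 (mod 8).
    Then x = 2 + 9·5 = 47, valid modulo lcm(9, 8) = 72: x ≡ 47 (mod 72).
  Combine with x ≡ 1 (mod 7): since gcd(72, 7) = 1, we get a unique residue mod 504.
    Write x = 47 + 72·t and substitute into x ≡ 1 (mod 7): 72·t ≡ 1 − 47 = -46 (mod 7).
    Reduce coefficients mod 7: 2·t ≡ 3 (mod 7).
    The inverse of 2 mod 7 is 4 (since 2·4 = 8 = 1·7 + 1), so t ≡ 4·3 = 12 ≡ 5 (mod 7).
    Then x = 47 + 72·5 = 407, valid modulo lcm(72, 7) = 504: x ≡ 407 (mod 504).
Verify: 407 mod 9 = 2 ✓, 407 mod 8 = 7 ✓, 407 mod 7 = 1 ✓.

x ≡ 407 (mod 504).


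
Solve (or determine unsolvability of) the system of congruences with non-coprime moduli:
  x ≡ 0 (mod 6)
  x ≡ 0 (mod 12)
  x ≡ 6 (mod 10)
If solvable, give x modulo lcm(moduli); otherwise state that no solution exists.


Moduli 6, 12, 10 are not pairwise coprime, so CRT works modulo lcm(m_i) when all pairwise compatibility conditions hold.
Pairwise compatibility: gcd(m_i, m_j) must divide a_i - a_j for every pair.
Merge one congruence at a time:
  Start: x ≡ 0 (mod 6).
  Combine with x ≡ 0 (mod 12): gcd(6, 12) = 6; 0 - 0 = 0, which IS divisible by 6, so compatible.
    Write x = 0 + 6·t and substitute into x ≡ 0 (mod 12): 6·t ≡ 0 − 0 = 0 (mod 12).
    Divide the congruence (and modulus) by g = 6: 1·t ≡ 0 (mod 2).
    So t ≡ 0 (mod 2).
    Then x = 0 + 6·0 = 0, valid modulo lcm(6, 12) = 12: x ≡ 0 (mod 12).
  Combine with x ≡ 6 (mod 10): gcd(12, 10) = 2; 6 - 0 = 6, which IS divisible by 2, so compatible.
    Write x = 0 + 12·t and substitute into x ≡ 6 (mod 10): 12·t ≡ 6 − 0 = 6 (mod 10).
    Divide the congruence (and modulus) by g = 2: 6·t ≡ 3 (mod 5).
    Reduce coefficients mod 5: 1·t ≡ 3 (mod 5).
    So t ≡ 3 (mod 5).
    Then x = 0 + 12·3 = 36, valid modulo lcm(12, 10) = 60: x ≡ 36 (mod 60).
Verify: 36 mod 6 = 0, 36 mod 12 = 0, 36 mod 10 = 6.

x ≡ 36 (mod 60).


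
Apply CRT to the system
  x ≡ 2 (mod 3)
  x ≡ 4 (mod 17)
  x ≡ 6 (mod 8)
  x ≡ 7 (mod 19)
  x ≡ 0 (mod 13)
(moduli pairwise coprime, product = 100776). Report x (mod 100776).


Product of moduli M = 3 · 17 · 8 · 19 · 13 = 100776.
Merge one congruence at a time:
  Start: x ≡ 2 (mod 3).
  Combine with x ≡ 4 (mod 17); new modulus lcm = 51.
    Write x = 2 + 3·t and substitute into x ≡ 4 (mod 17): 3·t ≡ 4 − 2 = 2 (mod 17).
    The inverse of 3 mod 17 is 6 (since 3·6 = 18 = 1·17 + 1), so t ≡ 6·2 = 12 ≡ 12 (mod 17).
    Then x = 2 + 3·12 = 38, valid modulo lcm(3, 17) = 51: x ≡ 38 (mod 51).
  Combine with x ≡ 6 (mod 8); new modulus lcm = 408.
    Write x = 38 + 51·t and substitute into x ≡ 6 (mod 8): 51·t ≡ 6 − 38 = -32 (mod 8).
    Reduce coefficients mod 8: 3·t ≡ 0 (mod 8).
    The inverse of 3 mod 8 is 3 (since 3·3 = 9 = 1·8 + 1), so t ≡ 3·0 = 0 ≡ 0 (mod 8).
    Then x = 38 + 51·0 = 38, valid modulo lcm(51, 8) = 408: x ≡ 38 (mod 408).
  Combine with x ≡ 7 (mod 19); new modulus lcm = 7752.
    Write x = 38 + 408·t and substitute into x ≡ 7 (mod 19): 408·t ≡ 7 − 38 = -31 (mod 19).
    Reduce coefficients mod 19: 9·t ≡ 7 (mod 19).
    The inverse of 9 mod 19 is 17 (since 9·17 = 153 = 8·19 + 1), so t ≡ 17·7 = 119 ≡ 5 (mod 19).
    Then x = 38 + 408·5 = 2078, valid modulo lcm(408, 19) = 7752: x ≡ 2078 (mod 7752).
  Combine with x ≡ 0 (mod 13); new modulus lcm = 100776.
    Write x = 2078 + 7752·t and substitute into x ≡ 0 (mod 13): 7752·t ≡ 0 − 2078 = -2078 (mod 13).
    Reduce coefficients mod 13: 4·t ≡ 2 (mod 13).
    The inverse of 4 mod 13 is 10 (since 4·10 = 40 = 3·13 + 1), so t ≡ 10·2 = 20 ≡ 7 (mod 13).
    Then x = 2078 + 7752·7 = 56342, valid modulo lcm(7752, 13) = 100776: x ≡ 56342 (mod 100776).
Verify against each original: 56342 mod 3 = 2, 56342 mod 17 = 4, 56342 mod 8 = 6, 56342 mod 19 = 7, 56342 mod 13 = 0.

x ≡ 56342 (mod 100776).


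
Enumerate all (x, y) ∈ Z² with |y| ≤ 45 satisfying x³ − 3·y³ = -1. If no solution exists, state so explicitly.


The equation is x³ - 3y³ = -1. For fixed y, x³ = 3·y³ − 1, so a solution requires the RHS to be a perfect cube.
Strategy: iterate y from -45 to 45, compute RHS = 3·y³ − 1, and check whether it is a (positive or negative) perfect cube.
Check small values of y:
  y = 0: RHS = -1 = (-1)³ ⇒ x = -1 works.
  y = 1: RHS = 2 is not a perfect cube.
  y = -1: RHS = -4 is not a perfect cube.
  y = 2: RHS = 23 is not a perfect cube.
  y = -2: RHS = -25 is not a perfect cube.
  y = 3: RHS = 80 is not a perfect cube.
  y = -3: RHS = -82 is not a perfect cube.
Continuing the search up to |y| = 45 finds no further solutions beyond those listed.
Collected solutions: (-1, 0).

Solutions (with |y| ≤ 45): (-1, 0).


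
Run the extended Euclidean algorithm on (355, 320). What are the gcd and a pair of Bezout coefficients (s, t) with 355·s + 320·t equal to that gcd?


Euclidean algorithm on (355, 320) — divide until remainder is 0:
  355 = 1 · 320 + 35
  320 = 9 · 35 + 5
  35 = 7 · 5 + 0
gcd(355, 320) = 5.
Track Bezout coefficients alongside the remainders: start with r₀ = 355 = a·1 + b·0 (s = 1, t = 0) and r₁ = 320 = a·0 + b·1 (s = 0, t = 1); each new remainder r_{k+1} = r_{k-1} − q_k·r_k inherits s_{k+1} = s_{k-1} − q_k·s_k, t_{k+1} = t_{k-1} − q_k·t_k, so r_k = a·s_k + b·t_k at every step:
  q = 1: r = 35, s = 1 − 1·0 = 1, t = 0 − 1·1 = -1  (check: 355·1 + 320·(-1) = 35)
  q = 9: r = 5, s = 0 − 9·1 = -9, t = 1 − 9·(-1) = 10  (check: 355·(-9) + 320·10 = 5)
The row with r = 5 (the gcd) gives the Bezout coefficients s = -9, t = 10.
Result: 355 · (-9) + 320 · (10) = 5.

gcd(355, 320) = 5; s = -9, t = 10 (check: 355·(-9) + 320·10 = 5).


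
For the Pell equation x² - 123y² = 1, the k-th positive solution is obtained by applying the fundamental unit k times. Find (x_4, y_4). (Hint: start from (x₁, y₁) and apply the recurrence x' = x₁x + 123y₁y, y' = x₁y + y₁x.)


Step 1: Find the fundamental solution (x₁, y₁) of x² - 123y² = 1.
  Expand √123 as a continued fraction. a₀ = ⌊√123⌋ = 11; iterate m_{k+1} = d_k·a_k − m_k, d_{k+1} = (123 − m_{k+1}²)/d_k, a_{k+1} = ⌊(a₀ + m_{k+1})/d_{k+1}⌋ (starting m₀ = 0, d₀ = 1), with convergents p_k = a_k·p_{k-1} + p_{k-2}, q_k = a_k·q_{k-1} + q_{k-2} (p₋₁ = 1, q₋₁ = 0):
  k = 0: a₀ = 11; p₀/q₀ = 11/1; p₀² − 123·q₀² = 121 − 123 = -2.
  k = 1: m = 11, d = 2, a = ⌊(11 + 11)/2⌋ = 11; p/q = (11·11 + 1)/(11·1 + 0) = 122/11; p² − 123·q² = 14884 − 14883 = 1.
  The first convergent with p² − 123·q² = 1 gives the fundamental solution (x₁, y₁) = (122, 11).
Step 2: Apply the recurrence (x_{n+1}, y_{n+1}) = (x₁x_n + 123y₁y_n, x₁y_n + y₁x_n) repeatedly.
  From (x_1, y_1) = (122, 11): x_2 = 122·122 + 123·11·11 = 29767; y_2 = 122·11 + 11·122 = 2684.
  From (x_2, y_2) = (29767, 2684): x_3 = 122·29767 + 123·11·2684 = 7263026; y_3 = 122·2684 + 11·29767 = 654885.
  From (x_3, y_3) = (7263026, 654885): x_4 = 122·7263026 + 123·11·654885 = 1772148577; y_4 = 122·654885 + 11·7263026 = 159789256.
Step 3: Verify x_4² - 123·y_4² = 3140510578963124929 - 3140510578963124928 = 1 (should be 1). ✓

(x_1, y_1) = (122, 11); (x_4, y_4) = (1772148577, 159789256).


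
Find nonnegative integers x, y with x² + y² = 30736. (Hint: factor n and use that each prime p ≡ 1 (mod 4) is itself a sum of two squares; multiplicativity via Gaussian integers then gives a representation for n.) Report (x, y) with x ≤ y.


Step 1: Factor n = 30736 = 2^4 · 17 · 113.
Step 2: Check the mod-4 condition on each prime factor: 2 = 2 (special); 17 ≡ 1 (mod 4), exponent 1; 113 ≡ 1 (mod 4), exponent 1.
All primes ≡ 3 (mod 4) appear to even exponent (or don't appear), so by the two-squares theorem n IS expressible as a sum of two squares.
Step 3: Build a representation. Group n = k² · m with k = 4 and m = 17 · 113 = 1921 (a product of primes ≡ 1 (mod 4)); a representation of m scales to one of n via (k·x)² + (k·y)² = k²(x² + y²). Each prime p ≡ 1 (mod 4) is itself a sum of two squares; find a² by testing p − a² for a perfect square:
  17: 17 − 1² = 16 = 4² ⇒ 17 = 1² + 4².
  113: 113 − 1² = 112, 113 − 2² = 109, 113 − 3² = 104, 113 − 4² = 97, 113 − 5² = 88, 113 − 6² = 77, 113 − 7² = 64 = 8² ⇒ 113 = 7² + 8².
  Combine using the Brahmagupta–Fibonacci identity (a² + b²)(c² + d²) = (ac − bd)² + (ad + bc)² = (ac + bd)² + (ad − bc)²:
  17 · 113 = 1921: from (1² + 4²)(7² + 8²), take (1·7 − 4·8, 1·8 + 4·7) = (7 − 32, 8 + 28) = (-25, 36); dropping signs (only squares matter) gives (25, 36); check 25² + 36² = 625 + 1296 = 1921 ✓.
  Scale by k = 4: (4·25, 4·36) = (100, 144).
Step 4: Order so x ≤ y and verify: 100² + 144² = 10000 + 20736 = 30736 = n. ✓

n = 30736 = 100² + 144² (one valid representation with x ≤ y).


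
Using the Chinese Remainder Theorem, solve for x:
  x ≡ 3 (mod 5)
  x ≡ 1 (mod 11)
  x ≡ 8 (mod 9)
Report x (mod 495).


Moduli 5, 11, 9 are pairwise coprime; by CRT there is a unique solution modulo M = 5 · 11 · 9 = 495.
Solve pairwise, accumulating the modulus:
  Start with x ≡ 3 (mod 5).
  Combine with x ≡ 1 (mod 11): since gcd(5, 11) = 1, we get a unique residue mod 55.
    Write x = 3 + 5·t and substitute into x ≡ 1 (mod 11): 5·t ≡ 1 − 3 = -2 (mod 11).
    Reduce coefficients mod 11: 5·t ≡ 9 (mod 11).
    The inverse of 5 mod 11 is 9 (since 5·9 = 45 = 4·11 + 1), so t ≡ 9·9 = 81 ≡ 4 (mod 11).
    Then x = 3 + 5·4 = 23, valid modulo lcm(5, 11) = 55: x ≡ 23 (mod 55).
  Combine with x ≡ 8 (mod 9): since gcd(55, 9) = 1, we get a unique residue mod 495.
    Write x = 23 + 55·t and substitute into x ≡ 8 (mod 9): 55·t ≡ 8 − 23 = -15 (mod 9).
    Reduce coefficients mod 9: 1·t ≡ 3 (mod 9).
    So t ≡ 3 (mod 9).
    Then x = 23 + 55·3 = 188, valid modulo lcm(55, 9) = 495: x ≡ 188 (mod 495).
Verify: 188 mod 5 = 3 ✓, 188 mod 11 = 1 ✓, 188 mod 9 = 8 ✓.

x ≡ 188 (mod 495).


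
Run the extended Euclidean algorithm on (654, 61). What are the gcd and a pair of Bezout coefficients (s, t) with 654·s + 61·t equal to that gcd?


Euclidean algorithm on (654, 61) — divide until remainder is 0:
  654 = 10 · 61 + 44
  61 = 1 · 44 + 17
  44 = 2 · 17 + 10
  17 = 1 · 10 + 7
  10 = 1 · 7 + 3
  7 = 2 · 3 + 1
  3 = 3 · 1 + 0
gcd(654, 61) = 1.
Track Bezout coefficients alongside the remainders: start with r₀ = 654 = a·1 + b·0 (s = 1, t = 0) and r₁ = 61 = a·0 + b·1 (s = 0, t = 1); each new remainder r_{k+1} = r_{k-1} − q_k·r_k inherits s_{k+1} = s_{k-1} − q_k·s_k, t_{k+1} = t_{k-1} − q_k·t_k, so r_k = a·s_k + b·t_k at every step:
  q = 10: r = 44, s = 1 − 10·0 = 1, t = 0 − 10·1 = -10  (check: 654·1 + 61·(-10) = 44)
  q = 1: r = 17, s = 0 − 1·1 = -1, t = 1 − 1·(-10) = 11  (check: 654·(-1) + 61·11 = 17)
  q = 2: r = 10, s = 1 − 2·(-1) = 3, t = -10 − 2·11 = -32  (check: 654·3 + 61·(-32) = 10)
  q = 1: r = 7, s = -1 − 1·3 = -4, t = 11 − 1·(-32) = 43  (check: 654·(-4) + 61·43 = 7)
  q = 1: r = 3, s = 3 − 1·(-4) = 7, t = -32 − 1·43 = -75  (check: 654·7 + 61·(-75) = 3)
  q = 2: r = 1, s = -4 − 2·7 = -18, t = 43 − 2·(-75) = 193  (check: 654·(-18) + 61·193 = 1)
The row with r = 1 (the gcd) gives the Bezout coefficients s = -18, t = 193.
Result: 654 · (-18) + 61 · (193) = 1.

gcd(654, 61) = 1; s = -18, t = 193 (check: 654·(-18) + 61·193 = 1).


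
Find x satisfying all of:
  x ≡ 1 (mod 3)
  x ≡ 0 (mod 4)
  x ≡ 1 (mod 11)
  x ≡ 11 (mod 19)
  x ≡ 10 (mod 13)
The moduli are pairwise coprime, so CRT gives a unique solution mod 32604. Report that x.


Product of moduli M = 3 · 4 · 11 · 19 · 13 = 32604.
Merge one congruence at a time:
  Start: x ≡ 1 (mod 3).
  Combine with x ≡ 0 (mod 4); new modulus lcm = 12.
    Write x = 1 + 3·t and substitute into x ≡ 0 (mod 4): 3·t ≡ 0 − 1 = -1 (mod 4).
    Reduce coefficients mod 4: 3·t ≡ 3 (mod 4).
    The inverse of 3 mod 4 is 3 (since 3·3 = 9 = 2·4 + 1), so t ≡ 3·3 = 9 ≡ 1 (mod 4).
    Then x = 1 + 3·1 = 4, valid modulo lcm(3, 4) = 12: x ≡ 4 (mod 12).
  Combine with x ≡ 1 (mod 11); new modulus lcm = 132.
    Write x = 4 + 12·t and substitute into x ≡ 1 (mod 11): 12·t ≡ 1 − 4 = -3 (mod 11).
    Reduce coefficients mod 11: 1·t ≡ 8 (mod 11).
    So t ≡ 8 (mod 11).
    Then x = 4 + 12·8 = 100, valid modulo lcm(12, 11) = 132: x ≡ 100 (mod 132).
  Combine with x ≡ 11 (mod 19); new modulus lcm = 2508.
    Write x = 100 + 132·t and substitute into x ≡ 11 (mod 19): 132·t ≡ 11 − 100 = -89 (mod 19).
    Reduce coefficients mod 19: 18·t ≡ 6 (mod 19).
    The inverse of 18 mod 19 is 18 (since 18·18 = 324 = 17·19 + 1), so t ≡ 18·6 = 108 ≡ 13 (mod 19).
    Then x = 100 + 132·13 = 1816, valid modulo lcm(132, 19) = 2508: x ≡ 1816 (mod 2508).
  Combine with x ≡ 10 (mod 13); new modulus lcm = 32604.
    Write x = 1816 + 2508·t and substitute into x ≡ 10 (mod 13): 2508·t ≡ 10 − 1816 = -1806 (mod 13).
    Reduce coefficients mod 13: 12·t ≡ 1 (mod 13).
    The inverse of 12 mod 13 is 12 (since 12·12 = 144 = 11·13 + 1), so t ≡ 12·1 = 12 ≡ 12 (mod 13).
    Then x = 1816 + 2508·12 = 31912, valid modulo lcm(2508, 13) = 32604: x ≡ 31912 (mod 32604).
Verify against each original: 31912 mod 3 = 1, 31912 mod 4 = 0, 31912 mod 11 = 1, 31912 mod 19 = 11, 31912 mod 13 = 10.

x ≡ 31912 (mod 32604).


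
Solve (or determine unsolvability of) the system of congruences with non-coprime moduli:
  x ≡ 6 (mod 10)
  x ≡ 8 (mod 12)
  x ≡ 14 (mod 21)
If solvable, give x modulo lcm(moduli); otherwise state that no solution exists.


Moduli 10, 12, 21 are not pairwise coprime, so CRT works modulo lcm(m_i) when all pairwise compatibility conditions hold.
Pairwise compatibility: gcd(m_i, m_j) must divide a_i - a_j for every pair.
Merge one congruence at a time:
  Start: x ≡ 6 (mod 10).
  Combine with x ≡ 8 (mod 12): gcd(10, 12) = 2; 8 - 6 = 2, which IS divisible by 2, so compatible.
    Write x = 6 + 10·t and substitute into x ≡ 8 (mod 12): 10·t ≡ 8 − 6 = 2 (mod 12).
    Divide the congruence (and modulus) by g = 2: 5·t ≡ 1 (mod 6).
    The inverse of 5 mod 6 is 5 (since 5·5 = 25 = 4·6 + 1), so t ≡ 5·1 = 5 ≡ 5 (mod 6).
    Then x = 6 + 10·5 = 56, valid modulo lcm(10, 12) = 60: x ≡ 56 (mod 60).
  Combine with x ≡ 14 (mod 21): gcd(60, 21) = 3; 14 - 56 = -42, which IS divisible by 3, so compatible.
    Write x = 56 + 60·t and substitute into x ≡ 14 (mod 21): 60·t ≡ 14 − 56 = -42 (mod 21).
    Divide the congruence (and modulus) by g = 3: 20·t ≡ -14 (mod 7).
    Reduce coefficients mod 7: 6·t ≡ 0 (mod 7).
    The inverse of 6 mod 7 is 6 (since 6·6 = 36 = 5·7 + 1), so t ≡ 6·0 = 0 ≡ 0 (mod 7).
    Then x = 56 + 60·0 = 56, valid modulo lcm(60, 21) = 420: x ≡ 56 (mod 420).
Verify: 56 mod 10 = 6, 56 mod 12 = 8, 56 mod 21 = 14.

x ≡ 56 (mod 420).


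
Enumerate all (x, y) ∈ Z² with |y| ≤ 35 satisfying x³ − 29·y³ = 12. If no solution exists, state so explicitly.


The equation is x³ - 29y³ = 12. For fixed y, x³ = 29·y³ + 12, so a solution requires the RHS to be a perfect cube.
Strategy: iterate y from -35 to 35, compute RHS = 29·y³ + 12, and check whether it is a (positive or negative) perfect cube.
Check small values of y:
  y = 0: RHS = 12 is not a perfect cube.
  y = 1: RHS = 41 is not a perfect cube.
  y = -1: RHS = -17 is not a perfect cube.
  y = 2: RHS = 244 is not a perfect cube.
  y = -2: RHS = -220 is not a perfect cube.
  y = 3: RHS = 795 is not a perfect cube.
  y = -3: RHS = -771 is not a perfect cube.
Continuing the search up to |y| = 35 finds no solutions either.
No (x, y) in the scanned range satisfies the equation.

No integer solutions with |y| ≤ 35.


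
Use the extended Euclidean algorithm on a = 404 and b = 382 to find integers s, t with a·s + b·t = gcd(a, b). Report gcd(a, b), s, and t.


Euclidean algorithm on (404, 382) — divide until remainder is 0:
  404 = 1 · 382 + 22
  382 = 17 · 22 + 8
  22 = 2 · 8 + 6
  8 = 1 · 6 + 2
  6 = 3 · 2 + 0
gcd(404, 382) = 2.
Track Bezout coefficients alongside the remainders: start with r₀ = 404 = a·1 + b·0 (s = 1, t = 0) and r₁ = 382 = a·0 + b·1 (s = 0, t = 1); each new remainder r_{k+1} = r_{k-1} − q_k·r_k inherits s_{k+1} = s_{k-1} − q_k·s_k, t_{k+1} = t_{k-1} − q_k·t_k, so r_k = a·s_k + b·t_k at every step:
  q = 1: r = 22, s = 1 − 1·0 = 1, t = 0 − 1·1 = -1  (check: 404·1 + 382·(-1) = 22)
  q = 17: r = 8, s = 0 − 17·1 = -17, t = 1 − 17·(-1) = 18  (check: 404·(-17) + 382·18 = 8)
  q = 2: r = 6, s = 1 − 2·(-17) = 35, t = -1 − 2·18 = -37  (check: 404·35 + 382·(-37) = 6)
  q = 1: r = 2, s = -17 − 1·35 = -52, t = 18 − 1·(-37) = 55  (check: 404·(-52) + 382·55 = 2)
The row with r = 2 (the gcd) gives the Bezout coefficients s = -52, t = 55.
Result: 404 · (-52) + 382 · (55) = 2.

gcd(404, 382) = 2; s = -52, t = 55 (check: 404·(-52) + 382·55 = 2).


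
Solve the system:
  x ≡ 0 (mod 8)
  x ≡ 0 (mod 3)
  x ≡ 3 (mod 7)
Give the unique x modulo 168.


Moduli 8, 3, 7 are pairwise coprime; by CRT there is a unique solution modulo M = 8 · 3 · 7 = 168.
Solve pairwise, accumulating the modulus:
  Start with x ≡ 0 (mod 8).
  Combine with x ≡ 0 (mod 3): since gcd(8, 3) = 1, we get a unique residue mod 24.
    Write x = 0 + 8·t and substitute into x ≡ 0 (mod 3): 8·t ≡ 0 − 0 = 0 (mod 3).
    Reduce coefficients mod 3: 2·t ≡ 0 (mod 3).
    The inverse of 2 mod 3 is 2 (since 2·2 = 4 = 1·3 + 1), so t ≡ 2·0 = 0 ≡ 0 (mod 3).
    Then x = 0 + 8·0 = 0, valid modulo lcm(8, 3) = 24: x ≡ 0 (mod 24).
  Combine with x ≡ 3 (mod 7): since gcd(24, 7) = 1, we get a unique residue mod 168.
    Write x = 0 + 24·t and substitute into x ≡ 3 (mod 7): 24·t ≡ 3 − 0 = 3 (mod 7).
    Reduce coefficients mod 7: 3·t ≡ 3 (mod 7).
    The inverse of 3 mod 7 is 5 (since 3·5 = 15 = 2·7 + 1), so t ≡ 5·3 = 15 ≡ 1 (mod 7).
    Then x = 0 + 24·1 = 24, valid modulo lcm(24, 7) = 168: x ≡ 24 (mod 168).
Verify: 24 mod 8 = 0 ✓, 24 mod 3 = 0 ✓, 24 mod 7 = 3 ✓.

x ≡ 24 (mod 168).


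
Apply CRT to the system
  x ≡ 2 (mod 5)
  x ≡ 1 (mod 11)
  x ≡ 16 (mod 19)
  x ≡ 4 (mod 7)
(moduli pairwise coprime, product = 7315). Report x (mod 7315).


Product of moduli M = 5 · 11 · 19 · 7 = 7315.
Merge one congruence at a time:
  Start: x ≡ 2 (mod 5).
  Combine with x ≡ 1 (mod 11); new modulus lcm = 55.
    Write x = 2 + 5·t and substitute into x ≡ 1 (mod 11): 5·t ≡ 1 − 2 = -1 (mod 11).
    Reduce coefficients mod 11: 5·t ≡ 10 (mod 11).
    The inverse of 5 mod 11 is 9 (since 5·9 = 45 = 4·11 + 1), so t ≡ 9·10 = 90 ≡ 2 (mod 11).
    Then x = 2 + 5·2 = 12, valid modulo lcm(5, 11) = 55: x ≡ 12 (mod 55).
  Combine with x ≡ 16 (mod 19); new modulus lcm = 1045.
    Write x = 12 + 55·t and substitute into x ≡ 16 (mod 19): 55·t ≡ 16 − 12 = 4 (mod 19).
    Reduce coefficients mod 19: 17·t ≡ 4 (mod 19).
    The inverse of 17 mod 19 is 9 (since 17·9 = 153 = 8·19 + 1), so t ≡ 9·4 = 36 ≡ 17 (mod 19).
    Then x = 12 + 55·17 = 947, valid modulo lcm(55, 19) = 1045: x ≡ 947 (mod 1045).
  Combine with x ≡ 4 (mod 7); new modulus lcm = 7315.
    Write x = 947 + 1045·t and substitute into x ≡ 4 (mod 7): 1045·t ≡ 4 − 947 = -943 (mod 7).
    Reduce coefficients mod 7: 2·t ≡ 2 (mod 7).
    The inverse of 2 mod 7 is 4 (since 2·4 = 8 = 1·7 + 1), so t ≡ 4·2 = 8 ≡ 1 (mod 7).
    Then x = 947 + 1045·1 = 1992, valid modulo lcm(1045, 7) = 7315: x ≡ 1992 (mod 7315).
Verify against each original: 1992 mod 5 = 2, 1992 mod 11 = 1, 1992 mod 19 = 16, 1992 mod 7 = 4.

x ≡ 1992 (mod 7315).


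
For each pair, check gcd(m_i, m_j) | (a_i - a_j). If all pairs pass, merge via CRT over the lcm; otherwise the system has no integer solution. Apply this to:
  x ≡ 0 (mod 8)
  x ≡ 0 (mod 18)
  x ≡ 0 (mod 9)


Moduli 8, 18, 9 are not pairwise coprime, so CRT works modulo lcm(m_i) when all pairwise compatibility conditions hold.
Pairwise compatibility: gcd(m_i, m_j) must divide a_i - a_j for every pair.
Merge one congruence at a time:
  Start: x ≡ 0 (mod 8).
  Combine with x ≡ 0 (mod 18): gcd(8, 18) = 2; 0 - 0 = 0, which IS divisible by 2, so compatible.
    Write x = 0 + 8·t and substitute into x ≡ 0 (mod 18): 8·t ≡ 0 − 0 = 0 (mod 18).
    Divide the congruence (and modulus) by g = 2: 4·t ≡ 0 (mod 9).
    The inverse of 4 mod 9 is 7 (since 4·7 = 28 = 3·9 + 1), so t ≡ 7·0 = 0 ≡ 0 (mod 9).
    Then x = 0 + 8·0 = 0, valid modulo lcm(8, 18) = 72: x ≡ 0 (mod 72).
  Combine with x ≡ 0 (mod 9): gcd(72, 9) = 9; 0 - 0 = 0, which IS divisible by 9, so compatible.
    Write x = 0 + 72·t and substitute into x ≡ 0 (mod 9): 72·t ≡ 0 − 0 = 0 (mod 9).
    Divide the congruence (and modulus) by g = 9: 8·t ≡ 0 (mod 1).
    Modulo 1 every t works; take t = 0.
    Then x = 0 + 72·0 = 0, valid modulo lcm(72, 9) = 72: x ≡ 0 (mod 72).
Verify: 0 mod 8 = 0, 0 mod 18 = 0, 0 mod 9 = 0.

x ≡ 0 (mod 72).


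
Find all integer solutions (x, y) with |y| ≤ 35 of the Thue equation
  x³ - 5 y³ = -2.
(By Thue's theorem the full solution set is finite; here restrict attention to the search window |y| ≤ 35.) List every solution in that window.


The equation is x³ - 5y³ = -2. For fixed y, x³ = 5·y³ − 2, so a solution requires the RHS to be a perfect cube.
Strategy: iterate y from -35 to 35, compute RHS = 5·y³ − 2, and check whether it is a (positive or negative) perfect cube.
Check small values of y:
  y = 0: RHS = -2 is not a perfect cube.
  y = 1: RHS = 3 is not a perfect cube.
  y = -1: RHS = -7 is not a perfect cube.
  y = 2: RHS = 38 is not a perfect cube.
  y = -2: RHS = -42 is not a perfect cube.
  y = 3: RHS = 133 is not a perfect cube.
  y = -3: RHS = -137 is not a perfect cube.
Continuing the search up to |y| = 35 finds no solutions either.
No (x, y) in the scanned range satisfies the equation.

No integer solutions with |y| ≤ 35.


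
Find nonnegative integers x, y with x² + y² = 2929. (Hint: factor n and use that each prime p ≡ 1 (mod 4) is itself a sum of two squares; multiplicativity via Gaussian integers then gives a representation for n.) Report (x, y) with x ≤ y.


Step 1: Factor n = 2929 = 29 · 101.
Step 2: Check the mod-4 condition on each prime factor: 29 ≡ 1 (mod 4), exponent 1; 101 ≡ 1 (mod 4), exponent 1.
All primes ≡ 3 (mod 4) appear to even exponent (or don't appear), so by the two-squares theorem n IS expressible as a sum of two squares.
Step 3: Build a representation. Here n = 29 · 101 is a product of primes ≡ 1 (mod 4). Each prime p ≡ 1 (mod 4) is itself a sum of two squares; find a² by testing p − a² for a perfect square:
  29: 29 − 1² = 28, 29 − 2² = 25 = 5² ⇒ 29 = 2² + 5².
  101: 101 − 1² = 100 = 10² ⇒ 101 = 1² + 10².
  Combine using the Brahmagupta–Fibonacci identity (a² + b²)(c² + d²) = (ac − bd)² + (ad + bc)² = (ac + bd)² + (ad − bc)²:
  29 · 101 = 2929: from (2² + 5²)(1² + 10²), take (2·1 − 5·10, 2·10 + 5·1) = (2 − 50, 20 + 5) = (-48, 25); dropping signs (only squares matter) gives (48, 25); check 48² + 25² = 2304 + 625 = 2929 ✓.
Step 4: Order so x ≤ y and verify: 25² + 48² = 625 + 2304 = 2929 = n. ✓

n = 2929 = 25² + 48² (one valid representation with x ≤ y).


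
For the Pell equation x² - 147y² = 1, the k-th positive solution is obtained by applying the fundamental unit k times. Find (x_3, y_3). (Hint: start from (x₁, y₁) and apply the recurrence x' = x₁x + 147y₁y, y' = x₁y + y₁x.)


Step 1: Find the fundamental solution (x₁, y₁) of x² - 147y² = 1.
  Expand √147 as a continued fraction. a₀ = ⌊√147⌋ = 12; iterate m_{k+1} = d_k·a_k − m_k, d_{k+1} = (147 − m_{k+1}²)/d_k, a_{k+1} = ⌊(a₀ + m_{k+1})/d_{k+1}⌋ (starting m₀ = 0, d₀ = 1), with convergents p_k = a_k·p_{k-1} + p_{k-2}, q_k = a_k·q_{k-1} + q_{k-2} (p₋₁ = 1, q₋₁ = 0):
  k = 0: a₀ = 12; p₀/q₀ = 12/1; p₀² − 147·q₀² = 144 − 147 = -3.
  k = 1: m = 12, d = 3, a = ⌊(12 + 12)/3⌋ = 8; p/q = (8·12 + 1)/(8·1 + 0) = 97/8; p² − 147·q² = 9409 − 9408 = 1.
  The first convergent with p² − 147·q² = 1 gives the fundamental solution (x₁, y₁) = (97, 8).
Step 2: Apply the recurrence (x_{n+1}, y_{n+1}) = (x₁x_n + 147y₁y_n, x₁y_n + y₁x_n) repeatedly.
  From (x_1, y_1) = (97, 8): x_2 = 97·97 + 147·8·8 = 18817; y_2 = 97·8 + 8·97 = 1552.
  From (x_2, y_2) = (18817, 1552): x_3 = 97·18817 + 147·8·1552 = 3650401; y_3 = 97·1552 + 8·18817 = 301080.
Step 3: Verify x_3² - 147·y_3² = 13325427460801 - 13325427460800 = 1 (should be 1). ✓

(x_1, y_1) = (97, 8); (x_3, y_3) = (3650401, 301080).


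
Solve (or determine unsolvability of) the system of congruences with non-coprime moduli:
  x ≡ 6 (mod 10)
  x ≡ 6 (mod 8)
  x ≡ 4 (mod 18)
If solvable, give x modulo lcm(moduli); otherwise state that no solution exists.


Moduli 10, 8, 18 are not pairwise coprime, so CRT works modulo lcm(m_i) when all pairwise compatibility conditions hold.
Pairwise compatibility: gcd(m_i, m_j) must divide a_i - a_j for every pair.
Merge one congruence at a time:
  Start: x ≡ 6 (mod 10).
  Combine with x ≡ 6 (mod 8): gcd(10, 8) = 2; 6 - 6 = 0, which IS divisible by 2, so compatible.
    Write x = 6 + 10·t and substitute into x ≡ 6 (mod 8): 10·t ≡ 6 − 6 = 0 (mod 8).
    Divide the congruence (and modulus) by g = 2: 5·t ≡ 0 (mod 4).
    Reduce coefficients mod 4: 1·t ≡ 0 (mod 4).
    So t ≡ 0 (mod 4).
    Then x = 6 + 10·0 = 6, valid modulo lcm(10, 8) = 40: x ≡ 6 (mod 40).
  Combine with x ≡ 4 (mod 18): gcd(40, 18) = 2; 4 - 6 = -2, which IS divisible by 2, so compatible.
    Write x = 6 + 40·t and substitute into x ≡ 4 (mod 18): 40·t ≡ 4 − 6 = -2 (mod 18).
    Divide the congruence (and modulus) by g = 2: 20·t ≡ -1 (mod 9).
    Reduce coefficients mod 9: 2·t ≡ 8 (mod 9).
    The inverse of 2 mod 9 is 5 (since 2·5 = 10 = 1·9 + 1), so t ≡ 5·8 = 40 ≡ 4 (mod 9).
    Then x = 6 + 40·4 = 166, valid modulo lcm(40, 18) = 360: x ≡ 166 (mod 360).
Verify: 166 mod 10 = 6, 166 mod 8 = 6, 166 mod 18 = 4.

x ≡ 166 (mod 360).


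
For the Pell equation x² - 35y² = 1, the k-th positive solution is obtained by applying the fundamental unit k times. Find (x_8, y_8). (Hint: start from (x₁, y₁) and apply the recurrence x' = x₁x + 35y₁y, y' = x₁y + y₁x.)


Step 1: Find the fundamental solution (x₁, y₁) of x² - 35y² = 1.
  Expand √35 as a continued fraction. a₀ = ⌊√35⌋ = 5; iterate m_{k+1} = d_k·a_k − m_k, d_{k+1} = (35 − m_{k+1}²)/d_k, a_{k+1} = ⌊(a₀ + m_{k+1})/d_{k+1}⌋ (starting m₀ = 0, d₀ = 1), with convergents p_k = a_k·p_{k-1} + p_{k-2}, q_k = a_k·q_{k-1} + q_{k-2} (p₋₁ = 1, q₋₁ = 0):
  k = 0: a₀ = 5; p₀/q₀ = 5/1; p₀² − 35·q₀² = 25 − 35 = -10.
  k = 1: m = 5, d = 10, a = ⌊(5 + 5)/10⌋ = 1; p/q = (1·5 + 1)/(1·1 + 0) = 6/1; p² − 35·q² = 36 − 35 = 1.
  The first convergent with p² − 35·q² = 1 gives the fundamental solution (x₁, y₁) = (6, 1).
Step 2: Apply the recurrence (x_{n+1}, y_{n+1}) = (x₁x_n + 35y₁y_n, x₁y_n + y₁x_n) repeatedly.
  From (x_1, y_1) = (6, 1): x_2 = 6·6 + 35·1·1 = 71; y_2 = 6·1 + 1·6 = 12.
  From (x_2, y_2) = (71, 12): x_3 = 6·71 + 35·1·12 = 846; y_3 = 6·12 + 1·71 = 143.
  From (x_3, y_3) = (846, 143): x_4 = 6·846 + 35·1·143 = 10081; y_4 = 6·143 + 1·846 = 1704.
  From (x_4, y_4) = (10081, 1704): x_5 = 6·10081 + 35·1·1704 = 120126; y_5 = 6·1704 + 1·10081 = 20305.
  From (x_5, y_5) = (120126, 20305): x_6 = 6·120126 + 35·1·20305 = 1431431; y_6 = 6·20305 + 1·120126 = 241956.
  From (x_6, y_6) = (1431431, 241956): x_7 = 6·1431431 + 35·1·241956 = 17057046; y_7 = 6·241956 + 1·1431431 = 2883167.
  From (x_7, y_7) = (17057046, 2883167): x_8 = 6·17057046 + 35·1·2883167 = 203253121; y_8 = 6·2883167 + 1·17057046 = 34356048.
Step 3: Verify x_8² - 35·y_8² = 41311831196240641 - 41311831196240640 = 1 (should be 1). ✓

(x_1, y_1) = (6, 1); (x_8, y_8) = (203253121, 34356048).


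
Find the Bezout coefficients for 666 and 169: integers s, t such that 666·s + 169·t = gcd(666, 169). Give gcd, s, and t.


Euclidean algorithm on (666, 169) — divide until remainder is 0:
  666 = 3 · 169 + 159
  169 = 1 · 159 + 10
  159 = 15 · 10 + 9
  10 = 1 · 9 + 1
  9 = 9 · 1 + 0
gcd(666, 169) = 1.
Track Bezout coefficients alongside the remainders: start with r₀ = 666 = a·1 + b·0 (s = 1, t = 0) and r₁ = 169 = a·0 + b·1 (s = 0, t = 1); each new remainder r_{k+1} = r_{k-1} − q_k·r_k inherits s_{k+1} = s_{k-1} − q_k·s_k, t_{k+1} = t_{k-1} − q_k·t_k, so r_k = a·s_k + b·t_k at every step:
  q = 3: r = 159, s = 1 − 3·0 = 1, t = 0 − 3·1 = -3  (check: 666·1 + 169·(-3) = 159)
  q = 1: r = 10, s = 0 − 1·1 = -1, t = 1 − 1·(-3) = 4  (check: 666·(-1) + 169·4 = 10)
  q = 15: r = 9, s = 1 − 15·(-1) = 16, t = -3 − 15·4 = -63  (check: 666·16 + 169·(-63) = 9)
  q = 1: r = 1, s = -1 − 1·16 = -17, t = 4 − 1·(-63) = 67  (check: 666·(-17) + 169·67 = 1)
The row with r = 1 (the gcd) gives the Bezout coefficients s = -17, t = 67.
Result: 666 · (-17) + 169 · (67) = 1.

gcd(666, 169) = 1; s = -17, t = 67 (check: 666·(-17) + 169·67 = 1).


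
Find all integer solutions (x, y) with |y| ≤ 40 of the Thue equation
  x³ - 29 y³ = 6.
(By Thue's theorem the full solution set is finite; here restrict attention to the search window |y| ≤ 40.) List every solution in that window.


The equation is x³ - 29y³ = 6. For fixed y, x³ = 29·y³ + 6, so a solution requires the RHS to be a perfect cube.
Strategy: iterate y from -40 to 40, compute RHS = 29·y³ + 6, and check whether it is a (positive or negative) perfect cube.
Check small values of y:
  y = 0: RHS = 6 is not a perfect cube.
  y = 1: RHS = 35 is not a perfect cube.
  y = -1: RHS = -23 is not a perfect cube.
  y = 2: RHS = 238 is not a perfect cube.
  y = -2: RHS = -226 is not a perfect cube.
  y = 3: RHS = 789 is not a perfect cube.
  y = -3: RHS = -777 is not a perfect cube.
Continuing the search up to |y| = 40 finds no solutions either.
No (x, y) in the scanned range satisfies the equation.

No integer solutions with |y| ≤ 40.


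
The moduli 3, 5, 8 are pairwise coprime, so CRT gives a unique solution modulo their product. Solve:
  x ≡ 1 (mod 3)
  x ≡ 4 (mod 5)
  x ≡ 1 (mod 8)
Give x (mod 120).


Moduli 3, 5, 8 are pairwise coprime; by CRT there is a unique solution modulo M = 3 · 5 · 8 = 120.
Solve pairwise, accumulating the modulus:
  Start with x ≡ 1 (mod 3).
  Combine with x ≡ 4 (mod 5): since gcd(3, 5) = 1, we get a unique residue mod 15.
    Write x = 1 + 3·t and substitute into x ≡ 4 (mod 5): 3·t ≡ 4 − 1 = 3 (mod 5).
    The inverse of 3 mod 5 is 2 (since 3·2 = 6 = 1·5 + 1), so t ≡ 2·3 = 6 ≡ 1 (mod 5).
    Then x = 1 + 3·1 = 4, valid modulo lcm(3, 5) = 15: x ≡ 4 (mod 15).
  Combine with x ≡ 1 (mod 8): since gcd(15, 8) = 1, we get a unique residue mod 120.
    Write x = 4 + 15·t and substitute into x ≡ 1 (mod 8): 15·t ≡ 1 − 4 = -3 (mod 8).
    Reduce coefficients mod 8: 7·t ≡ 5 (mod 8).
    The inverse of 7 mod 8 is 7 (since 7·7 = 49 = 6·8 + 1), so t ≡ 7·5 = 35 ≡ 3 (mod 8).
    Then x = 4 + 15·3 = 49, valid modulo lcm(15, 8) = 120: x ≡ 49 (mod 120).
Verify: 49 mod 3 = 1 ✓, 49 mod 5 = 4 ✓, 49 mod 8 = 1 ✓.

x ≡ 49 (mod 120).
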